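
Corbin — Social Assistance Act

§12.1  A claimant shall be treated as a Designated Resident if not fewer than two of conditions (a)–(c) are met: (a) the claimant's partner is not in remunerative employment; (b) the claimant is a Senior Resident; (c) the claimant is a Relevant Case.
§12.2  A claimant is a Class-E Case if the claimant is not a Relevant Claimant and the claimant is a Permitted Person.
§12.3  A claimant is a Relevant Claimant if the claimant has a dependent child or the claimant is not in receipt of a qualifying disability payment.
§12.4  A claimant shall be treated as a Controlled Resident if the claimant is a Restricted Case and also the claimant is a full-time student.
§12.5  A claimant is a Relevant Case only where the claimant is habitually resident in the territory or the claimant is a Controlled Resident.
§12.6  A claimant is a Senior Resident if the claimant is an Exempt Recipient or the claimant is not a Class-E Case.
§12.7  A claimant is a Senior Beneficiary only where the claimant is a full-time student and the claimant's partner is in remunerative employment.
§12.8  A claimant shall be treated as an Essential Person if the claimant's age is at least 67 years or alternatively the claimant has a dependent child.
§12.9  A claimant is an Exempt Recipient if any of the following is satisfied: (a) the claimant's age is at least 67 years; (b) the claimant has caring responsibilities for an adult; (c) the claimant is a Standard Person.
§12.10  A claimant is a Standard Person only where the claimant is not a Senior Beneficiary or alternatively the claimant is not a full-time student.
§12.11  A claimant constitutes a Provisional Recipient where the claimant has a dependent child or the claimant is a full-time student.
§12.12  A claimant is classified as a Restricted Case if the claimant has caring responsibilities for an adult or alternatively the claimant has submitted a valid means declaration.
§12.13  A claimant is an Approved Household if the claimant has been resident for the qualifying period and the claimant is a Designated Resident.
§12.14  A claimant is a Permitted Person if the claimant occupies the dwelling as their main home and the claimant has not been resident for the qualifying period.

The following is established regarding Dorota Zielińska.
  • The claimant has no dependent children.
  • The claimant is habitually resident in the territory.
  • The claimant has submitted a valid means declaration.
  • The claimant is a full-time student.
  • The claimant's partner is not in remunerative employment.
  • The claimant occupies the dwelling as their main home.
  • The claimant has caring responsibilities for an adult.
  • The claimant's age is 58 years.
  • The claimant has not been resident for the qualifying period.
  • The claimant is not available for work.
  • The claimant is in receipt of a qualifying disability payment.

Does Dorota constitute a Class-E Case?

§12.3 — Relevant Claimant: [the claimant has a dependent child? no] OR [the claimant is not in receipt of a qualifying disability payment? no] → not satisfied.
§12.14 — Permitted Person: [the claimant occupies the dwelling as their main home? yes] AND [the claimant has not been resident for the qualifying period? yes] → satisfied.
§12.2 — Class-E Case: [not a Relevant Claimant (§12.3)? yes] AND [Permitted Person (§12.14)? yes] → satisfied.

Yes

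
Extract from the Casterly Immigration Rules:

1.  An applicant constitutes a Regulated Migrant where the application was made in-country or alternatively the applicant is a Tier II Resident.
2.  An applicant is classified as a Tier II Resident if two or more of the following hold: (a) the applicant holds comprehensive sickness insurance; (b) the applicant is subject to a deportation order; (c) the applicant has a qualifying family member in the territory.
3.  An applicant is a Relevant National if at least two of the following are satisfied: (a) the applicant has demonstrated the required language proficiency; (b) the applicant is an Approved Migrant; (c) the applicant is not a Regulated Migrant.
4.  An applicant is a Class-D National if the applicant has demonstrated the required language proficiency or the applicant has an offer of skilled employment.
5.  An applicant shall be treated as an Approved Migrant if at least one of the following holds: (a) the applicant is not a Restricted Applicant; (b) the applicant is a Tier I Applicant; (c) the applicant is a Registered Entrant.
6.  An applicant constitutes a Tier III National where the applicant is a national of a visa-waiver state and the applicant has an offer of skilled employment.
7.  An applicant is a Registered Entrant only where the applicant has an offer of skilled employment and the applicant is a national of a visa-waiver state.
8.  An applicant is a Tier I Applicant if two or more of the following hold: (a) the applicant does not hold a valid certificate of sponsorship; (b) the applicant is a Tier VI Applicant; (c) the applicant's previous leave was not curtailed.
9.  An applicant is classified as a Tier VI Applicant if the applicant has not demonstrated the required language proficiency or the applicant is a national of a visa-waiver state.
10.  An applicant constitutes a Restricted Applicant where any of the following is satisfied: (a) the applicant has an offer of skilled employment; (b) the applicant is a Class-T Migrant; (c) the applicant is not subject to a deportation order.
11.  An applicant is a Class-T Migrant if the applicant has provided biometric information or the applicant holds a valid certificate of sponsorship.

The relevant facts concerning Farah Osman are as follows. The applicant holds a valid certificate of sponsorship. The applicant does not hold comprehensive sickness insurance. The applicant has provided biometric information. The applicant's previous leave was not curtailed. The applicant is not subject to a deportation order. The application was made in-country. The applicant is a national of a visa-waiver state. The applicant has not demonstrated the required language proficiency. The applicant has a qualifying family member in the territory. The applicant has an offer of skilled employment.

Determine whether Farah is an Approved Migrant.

Under paragraph 11: the applicant has provided biometric information? yes; or the applicant holds a valid certificate of sponsorship? yes. So the applicant is a Class-T Migrant.
Under paragraph 10: the applicant has an offer of skilled employment? yes; or Class-T Migrant (paragraph 11)? yes; or the applicant is not subject to a deportation order? yes. So the applicant is a Restricted Applicant.
Under paragraph 9: the applicant has not demonstrated the required language proficiency? yes; or the applicant is a national of a visa-waiver state? yes. So the applicant is a Tier VI Applicant.
Under paragraph 8: the applicant does not hold a valid certificate of sponsorship? no; Tier VI Applicant (paragraph 9)? yes; the applicant's previous leave was not curtailed? yes — 2 of 3 hold (need ≥2) → satisfied.
Under paragraph 7: the applicant has an offer of skilled employment? yes; and the applicant is a national of a visa-waiver state? yes. So the applicant is a Registered Entrant.
Under paragraph 5: not a Restricted Applicant (paragraph 10)? no; or Tier I Applicant (paragraph 8)? yes; or Registered Entrant (paragraph 7)? yes. So the applicant is an Approved Migrant.

Yes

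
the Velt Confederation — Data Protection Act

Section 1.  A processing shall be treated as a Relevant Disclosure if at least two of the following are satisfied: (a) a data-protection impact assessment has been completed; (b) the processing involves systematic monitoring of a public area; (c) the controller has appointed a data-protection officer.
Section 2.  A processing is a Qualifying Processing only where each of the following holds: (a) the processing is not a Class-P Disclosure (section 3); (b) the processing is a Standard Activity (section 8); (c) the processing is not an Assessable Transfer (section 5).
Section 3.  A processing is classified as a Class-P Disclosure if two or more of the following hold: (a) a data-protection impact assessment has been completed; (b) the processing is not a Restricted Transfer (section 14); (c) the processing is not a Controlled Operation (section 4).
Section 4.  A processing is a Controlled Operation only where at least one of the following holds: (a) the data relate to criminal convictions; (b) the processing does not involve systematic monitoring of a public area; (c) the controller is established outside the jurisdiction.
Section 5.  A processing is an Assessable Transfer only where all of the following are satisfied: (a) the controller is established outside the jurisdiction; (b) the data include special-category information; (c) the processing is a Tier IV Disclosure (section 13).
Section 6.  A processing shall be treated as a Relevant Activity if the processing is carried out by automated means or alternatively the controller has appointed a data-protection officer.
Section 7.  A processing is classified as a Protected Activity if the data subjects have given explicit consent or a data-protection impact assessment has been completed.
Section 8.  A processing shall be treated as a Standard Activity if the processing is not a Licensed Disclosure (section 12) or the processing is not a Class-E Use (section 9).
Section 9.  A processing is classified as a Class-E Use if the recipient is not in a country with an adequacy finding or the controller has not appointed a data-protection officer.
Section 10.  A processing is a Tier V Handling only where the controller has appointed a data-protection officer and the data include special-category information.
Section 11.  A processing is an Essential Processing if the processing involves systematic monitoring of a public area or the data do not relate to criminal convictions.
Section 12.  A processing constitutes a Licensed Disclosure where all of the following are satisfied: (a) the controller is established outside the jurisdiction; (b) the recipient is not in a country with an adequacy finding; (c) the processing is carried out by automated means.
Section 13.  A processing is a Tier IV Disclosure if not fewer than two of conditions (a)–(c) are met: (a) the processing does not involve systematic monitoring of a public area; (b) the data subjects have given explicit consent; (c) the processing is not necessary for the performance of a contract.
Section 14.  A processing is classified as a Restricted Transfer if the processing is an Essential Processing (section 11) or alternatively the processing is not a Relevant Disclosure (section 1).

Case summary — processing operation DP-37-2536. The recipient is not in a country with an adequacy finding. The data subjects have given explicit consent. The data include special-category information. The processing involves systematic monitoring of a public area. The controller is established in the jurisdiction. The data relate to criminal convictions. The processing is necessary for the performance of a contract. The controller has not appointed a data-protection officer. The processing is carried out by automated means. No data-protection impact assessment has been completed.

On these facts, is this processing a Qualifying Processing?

section 11 — Essential Processing: [the processing involves systematic monitoring of a public area? yes] OR [the data do not relate to criminal convictions? no] → satisfied.
section 1 — Relevant Disclosure: a data-protection impact assessment has been completed? no; the processing involves systematic monitoring of a public area? yes; the controller has appointed a data-protection officer? no — 1 of 3 hold (need ≥2) → not satisfied.
section 14 — Restricted Transfer: [Essential Processing (section 11)? yes] OR [not a Relevant Disclosure (section 1)? yes] → satisfied.
section 4 — Controlled Operation: [the data relate to criminal convictions? yes] OR [the processing does not involve systematic monitoring of a public area? no] OR [the controller is established outside the jurisdiction? no] → satisfied.
section 3 — Class-P Disclosure: a data-protection impact assessment has been completed? no; not a Restricted Transfer (section 14)? no; not a Controlled Operation (section 4)? no — 0 of 3 hold (need ≥2) → not satisfied.
section 12 — Licensed Disclosure: [the controller is established outside the jurisdiction? no] AND [the recipient is not in a country with an adequacy finding? yes] AND [the processing is carried out by automated means? yes] → not satisfied.
section 9 — Class-E Use: [the recipient is not in a country with an adequacy finding? yes] OR [the controller has not appointed a data-protection officer? yes] → satisfied.
section 8 — Standard Activity: [not a Licensed Disclosure (section 12)? yes] OR [not a Class-E Use (section 9)? no] → satisfied.
section 13 — Tier IV Disclosure: the processing does not involve systematic monitoring of a public area? no; the data subjects have given explicit consent? yes; the processing is not necessary for the performance of a contract? no — 1 of 3 hold (need ≥2) → not satisfied.
section 5 — Assessable Transfer: [the controller is established outside the jurisdiction? no] AND [the data include special-category information? yes] AND [Tier IV Disclosure (section 13)? no] → not satisfied.
section 2 — Qualifying Processing: [not a Class-P Disclosure (section 3)? yes] AND [Standard Activity (section 8)? yes] AND [not an Assessable Transfer (section 5)? yes] → satisfied.

Yes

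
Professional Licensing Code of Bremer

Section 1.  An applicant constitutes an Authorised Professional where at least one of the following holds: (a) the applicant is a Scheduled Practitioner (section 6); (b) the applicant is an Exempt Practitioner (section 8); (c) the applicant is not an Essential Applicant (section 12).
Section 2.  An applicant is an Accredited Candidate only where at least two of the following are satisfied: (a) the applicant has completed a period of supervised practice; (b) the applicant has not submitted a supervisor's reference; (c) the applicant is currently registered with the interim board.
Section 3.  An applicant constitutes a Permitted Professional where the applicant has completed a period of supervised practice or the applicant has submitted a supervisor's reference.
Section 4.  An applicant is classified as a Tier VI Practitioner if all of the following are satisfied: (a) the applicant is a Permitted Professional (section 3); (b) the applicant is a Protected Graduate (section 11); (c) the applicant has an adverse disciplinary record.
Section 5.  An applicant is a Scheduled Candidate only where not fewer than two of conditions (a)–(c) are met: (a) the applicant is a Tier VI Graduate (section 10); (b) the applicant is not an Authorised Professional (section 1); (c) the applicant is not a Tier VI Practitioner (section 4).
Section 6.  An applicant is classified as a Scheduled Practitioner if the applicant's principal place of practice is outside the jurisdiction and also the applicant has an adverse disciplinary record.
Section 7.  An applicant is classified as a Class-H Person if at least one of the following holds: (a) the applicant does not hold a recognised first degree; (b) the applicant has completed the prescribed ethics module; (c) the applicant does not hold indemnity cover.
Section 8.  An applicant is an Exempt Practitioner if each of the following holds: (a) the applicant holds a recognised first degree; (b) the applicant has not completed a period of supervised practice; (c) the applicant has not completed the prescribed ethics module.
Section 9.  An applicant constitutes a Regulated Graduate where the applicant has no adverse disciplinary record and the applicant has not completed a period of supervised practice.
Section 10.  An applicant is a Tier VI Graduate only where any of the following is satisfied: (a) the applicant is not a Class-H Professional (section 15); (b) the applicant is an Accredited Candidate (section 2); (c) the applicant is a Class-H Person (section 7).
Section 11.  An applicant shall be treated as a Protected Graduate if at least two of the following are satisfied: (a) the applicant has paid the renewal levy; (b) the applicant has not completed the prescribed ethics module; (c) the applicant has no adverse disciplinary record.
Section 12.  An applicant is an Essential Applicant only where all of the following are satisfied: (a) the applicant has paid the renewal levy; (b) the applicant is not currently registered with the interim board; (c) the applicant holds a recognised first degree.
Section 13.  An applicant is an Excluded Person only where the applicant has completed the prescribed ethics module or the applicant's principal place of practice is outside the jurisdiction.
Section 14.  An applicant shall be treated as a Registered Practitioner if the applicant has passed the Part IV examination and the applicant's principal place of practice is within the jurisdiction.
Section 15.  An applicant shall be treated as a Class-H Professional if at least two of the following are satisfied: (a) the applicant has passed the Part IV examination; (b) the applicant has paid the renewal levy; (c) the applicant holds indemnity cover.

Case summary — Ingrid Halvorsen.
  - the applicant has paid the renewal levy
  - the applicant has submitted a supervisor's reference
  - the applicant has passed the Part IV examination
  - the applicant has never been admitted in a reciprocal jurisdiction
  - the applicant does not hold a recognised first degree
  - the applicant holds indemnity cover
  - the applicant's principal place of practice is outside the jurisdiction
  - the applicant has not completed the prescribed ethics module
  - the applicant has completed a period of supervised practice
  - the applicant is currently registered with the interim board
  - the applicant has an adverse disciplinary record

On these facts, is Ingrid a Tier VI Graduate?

Yes

Under section 15: the applicant has passed the Part IV examination? yes; the applicant has paid the renewal levy? yes; the applicant holds indemnity cover? yes — 3 of 3 hold (need ≥2) → satisfied.
Under section 2: the applicant has completed a period of supervised practice? yes; the applicant has not submitted a supervisor's reference? no; the applicant is currently registered with the interim board? yes — 2 of 3 hold (need ≥2) → satisfied.
Under section 7: the applicant does not hold a recognised first degree? yes; or the applicant has completed the prescribed ethics module? no; or the applicant does not hold indemnity cover? no. So the applicant is a Class-H Person.
Under section 10: not a Class-H Professional (section 15)? no; or Accredited Candidate (section 2)? yes; or Class-H Person (section 7)? yes. So the applicant is a Tier VI Graduate.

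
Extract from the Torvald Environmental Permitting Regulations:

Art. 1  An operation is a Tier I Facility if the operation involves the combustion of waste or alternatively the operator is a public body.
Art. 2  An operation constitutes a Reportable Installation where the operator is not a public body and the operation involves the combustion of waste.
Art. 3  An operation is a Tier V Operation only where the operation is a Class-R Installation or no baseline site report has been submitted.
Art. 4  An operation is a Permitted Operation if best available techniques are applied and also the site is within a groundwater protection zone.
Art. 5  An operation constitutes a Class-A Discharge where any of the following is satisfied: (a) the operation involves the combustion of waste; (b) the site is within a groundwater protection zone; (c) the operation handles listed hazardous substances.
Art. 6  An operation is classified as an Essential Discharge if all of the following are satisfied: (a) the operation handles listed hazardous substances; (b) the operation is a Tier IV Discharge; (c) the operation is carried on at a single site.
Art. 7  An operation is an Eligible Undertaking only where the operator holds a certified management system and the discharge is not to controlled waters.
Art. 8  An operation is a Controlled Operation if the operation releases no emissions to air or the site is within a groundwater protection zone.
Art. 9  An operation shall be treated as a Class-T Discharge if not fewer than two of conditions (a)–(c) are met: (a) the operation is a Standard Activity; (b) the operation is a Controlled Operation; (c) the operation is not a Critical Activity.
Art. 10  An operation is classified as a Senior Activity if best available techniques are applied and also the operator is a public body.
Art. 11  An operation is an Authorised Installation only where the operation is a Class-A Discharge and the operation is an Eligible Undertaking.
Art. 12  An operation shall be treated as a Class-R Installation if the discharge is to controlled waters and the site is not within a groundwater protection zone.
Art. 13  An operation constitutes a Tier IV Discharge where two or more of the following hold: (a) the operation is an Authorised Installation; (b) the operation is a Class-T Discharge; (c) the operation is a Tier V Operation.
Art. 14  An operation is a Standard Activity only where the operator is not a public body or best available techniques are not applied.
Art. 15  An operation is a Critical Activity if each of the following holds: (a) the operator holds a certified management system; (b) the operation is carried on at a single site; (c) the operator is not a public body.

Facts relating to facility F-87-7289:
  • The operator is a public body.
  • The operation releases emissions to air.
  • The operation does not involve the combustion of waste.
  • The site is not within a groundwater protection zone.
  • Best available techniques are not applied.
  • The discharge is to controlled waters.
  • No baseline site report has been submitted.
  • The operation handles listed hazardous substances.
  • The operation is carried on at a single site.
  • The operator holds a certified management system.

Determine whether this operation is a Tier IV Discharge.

article 5 — Class-A Discharge: [the operation involves the combustion of waste? no] OR [the site is within a groundwater protection zone? no] OR [the operation handles listed hazardous substances? yes] → satisfied.
article 7 — Eligible Undertaking: [the operator holds a certified management system? yes] AND [the discharge is not to controlled waters? no] → not satisfied.
article 11 — Authorised Installation: [Class-A Discharge (article 5)? yes] AND [Eligible Undertaking (article 7)? no] → not satisfied.
article 14 — Standard Activity: [the operator is not a public body? no] OR [best available techniques are not applied? yes] → satisfied.
article 8 — Controlled Operation: [the operation releases no emissions to air? no] OR [the site is within a groundwater protection zone? no] → not satisfied.
article 15 — Critical Activity: [the operator holds a certified management system? yes] AND [the operation is carried on at a single site? yes] AND [the operator is not a public body? no] → not satisfied.
article 9 — Class-T Discharge: Standard Activity (article 14)? yes; Controlled Operation (article 8)? no; not a Critical Activity (article 15)? yes — 2 of 3 hold (need ≥2) → satisfied.
article 12 — Class-R Installation: [the discharge is to controlled waters? yes] AND [the site is not within a groundwater protection zone? yes] → satisfied.
article 3 — Tier V Operation: [Class-R Installation (article 12)? yes] OR [no baseline site report has been submitted? yes] → satisfied.
article 13 — Tier IV Discharge: Authorised Installation (article 11)? no; Class-T Discharge (article 9)? yes; Tier V Operation (article 3)? yes — 2 of 3 hold (need ≥2) → satisfied.

Yes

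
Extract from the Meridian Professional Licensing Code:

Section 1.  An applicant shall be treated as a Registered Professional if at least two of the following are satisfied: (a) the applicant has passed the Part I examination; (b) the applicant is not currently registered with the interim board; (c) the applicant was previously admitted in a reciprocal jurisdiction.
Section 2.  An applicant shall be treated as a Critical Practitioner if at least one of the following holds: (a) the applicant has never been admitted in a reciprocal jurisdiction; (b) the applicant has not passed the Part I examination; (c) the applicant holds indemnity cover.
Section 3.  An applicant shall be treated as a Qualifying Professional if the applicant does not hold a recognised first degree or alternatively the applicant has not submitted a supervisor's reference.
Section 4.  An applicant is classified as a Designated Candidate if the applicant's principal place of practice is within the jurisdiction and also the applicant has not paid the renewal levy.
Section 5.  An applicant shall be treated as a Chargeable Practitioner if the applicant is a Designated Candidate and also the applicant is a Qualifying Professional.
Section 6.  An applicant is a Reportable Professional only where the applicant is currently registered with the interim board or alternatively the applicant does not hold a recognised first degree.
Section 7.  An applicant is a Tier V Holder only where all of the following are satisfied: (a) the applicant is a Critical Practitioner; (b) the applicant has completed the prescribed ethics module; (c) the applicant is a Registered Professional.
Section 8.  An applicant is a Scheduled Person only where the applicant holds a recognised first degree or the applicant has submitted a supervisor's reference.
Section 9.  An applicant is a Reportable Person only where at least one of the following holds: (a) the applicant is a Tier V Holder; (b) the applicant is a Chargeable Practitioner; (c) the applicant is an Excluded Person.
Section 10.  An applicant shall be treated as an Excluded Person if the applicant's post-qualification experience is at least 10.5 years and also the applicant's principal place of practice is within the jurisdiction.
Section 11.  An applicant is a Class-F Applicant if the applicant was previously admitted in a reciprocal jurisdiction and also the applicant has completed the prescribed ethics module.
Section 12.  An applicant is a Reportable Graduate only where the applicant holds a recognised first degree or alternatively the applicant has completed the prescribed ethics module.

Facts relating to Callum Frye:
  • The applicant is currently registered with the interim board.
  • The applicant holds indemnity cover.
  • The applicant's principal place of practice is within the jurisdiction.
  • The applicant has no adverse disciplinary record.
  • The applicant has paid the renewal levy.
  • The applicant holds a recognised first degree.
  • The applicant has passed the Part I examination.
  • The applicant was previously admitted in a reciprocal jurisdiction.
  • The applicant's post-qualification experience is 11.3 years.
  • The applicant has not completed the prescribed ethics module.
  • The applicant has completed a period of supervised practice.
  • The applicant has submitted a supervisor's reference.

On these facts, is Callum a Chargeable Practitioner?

Under section 4: the applicant's principal place of practice is within the jurisdiction? yes; and the applicant has not paid the renewal levy? no. So the applicant is not a Designated Candidate.
Under section 3: the applicant does not hold a recognised first degree? no; or the applicant has not submitted a supervisor's reference? no. So the applicant is not a Qualifying Professional.
Under section 5: Designated Candidate (section 4)? no; and Qualifying Professional (section 3)? no. So the applicant is not a Chargeable Practitioner.

No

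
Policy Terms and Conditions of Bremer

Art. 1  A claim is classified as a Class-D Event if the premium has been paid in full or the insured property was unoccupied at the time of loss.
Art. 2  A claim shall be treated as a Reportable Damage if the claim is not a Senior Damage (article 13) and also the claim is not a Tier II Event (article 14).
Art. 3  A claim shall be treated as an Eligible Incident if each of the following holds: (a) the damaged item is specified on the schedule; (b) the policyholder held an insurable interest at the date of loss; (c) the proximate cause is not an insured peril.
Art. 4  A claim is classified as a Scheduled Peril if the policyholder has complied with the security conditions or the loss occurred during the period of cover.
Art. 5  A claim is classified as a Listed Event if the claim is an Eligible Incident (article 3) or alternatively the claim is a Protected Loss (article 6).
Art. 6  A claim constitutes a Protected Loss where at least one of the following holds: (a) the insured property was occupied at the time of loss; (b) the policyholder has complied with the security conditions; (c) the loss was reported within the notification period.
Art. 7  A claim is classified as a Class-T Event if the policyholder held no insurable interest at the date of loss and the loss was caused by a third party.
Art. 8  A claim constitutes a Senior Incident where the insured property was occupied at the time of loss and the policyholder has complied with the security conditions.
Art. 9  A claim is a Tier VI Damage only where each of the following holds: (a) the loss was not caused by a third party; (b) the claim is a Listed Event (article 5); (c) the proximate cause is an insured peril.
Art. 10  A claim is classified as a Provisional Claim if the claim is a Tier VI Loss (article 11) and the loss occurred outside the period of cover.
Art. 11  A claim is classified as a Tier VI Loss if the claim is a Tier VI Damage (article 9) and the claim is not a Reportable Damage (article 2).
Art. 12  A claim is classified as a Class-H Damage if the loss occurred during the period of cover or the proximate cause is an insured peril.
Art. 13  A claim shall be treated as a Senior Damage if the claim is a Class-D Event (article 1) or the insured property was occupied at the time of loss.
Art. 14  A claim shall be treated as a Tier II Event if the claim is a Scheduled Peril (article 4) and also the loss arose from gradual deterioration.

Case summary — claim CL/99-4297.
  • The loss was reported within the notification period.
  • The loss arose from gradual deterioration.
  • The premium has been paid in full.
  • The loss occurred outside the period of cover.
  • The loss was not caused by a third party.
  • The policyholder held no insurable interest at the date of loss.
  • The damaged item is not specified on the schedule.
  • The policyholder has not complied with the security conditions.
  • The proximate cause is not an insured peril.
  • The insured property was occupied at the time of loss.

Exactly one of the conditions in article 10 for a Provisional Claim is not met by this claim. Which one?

article 3 — Eligible Incident: [the damaged item is specified on the schedule? no] AND [the policyholder held an insurable interest at the date of loss? no] AND [the proximate cause is not an insured peril? yes] → not satisfied.
article 6 — Protected Loss: [the insured property was occupied at the time of loss? yes] OR [the policyholder has complied with the security conditions? no] OR [the loss was reported within the notification period? yes] → satisfied.
article 5 — Listed Event: [Eligible Incident (article 3)? no] OR [Protected Loss (article 6)? yes] → satisfied.
article 9 — Tier VI Damage: [the loss was not caused by a third party? yes] AND [Listed Event (article 5)? yes] AND [the proximate cause is an insured peril? no] → not satisfied.
article 1 — Class-D Event: [the premium has been paid in full? yes] OR [the insured property was unoccupied at the time of loss? no] → satisfied.
article 13 — Senior Damage: [Class-D Event (article 1)? yes] OR [the insured property was occupied at the time of loss? yes] → satisfied.
article 4 — Scheduled Peril: [the policyholder has complied with the security conditions? no] OR [the loss occurred during the period of cover? no] → not satisfied.
article 14 — Tier II Event: [Scheduled Peril (article 4)? no] AND [the loss arose from gradual deterioration? yes] → not satisfied.
article 2 — Reportable Damage: [not a Senior Damage (article 13)? no] AND [not a Tier II Event (article 14)? yes] → not satisfied.
article 11 — Tier VI Loss: [Tier VI Damage (article 9)? no] AND [not a Reportable Damage (article 2)? yes] → not satisfied.
article 10 — Provisional Claim: [Tier VI Loss (article 11)? no] AND [the loss occurred outside the period of cover? yes] → not satisfied.

Tier VI Loss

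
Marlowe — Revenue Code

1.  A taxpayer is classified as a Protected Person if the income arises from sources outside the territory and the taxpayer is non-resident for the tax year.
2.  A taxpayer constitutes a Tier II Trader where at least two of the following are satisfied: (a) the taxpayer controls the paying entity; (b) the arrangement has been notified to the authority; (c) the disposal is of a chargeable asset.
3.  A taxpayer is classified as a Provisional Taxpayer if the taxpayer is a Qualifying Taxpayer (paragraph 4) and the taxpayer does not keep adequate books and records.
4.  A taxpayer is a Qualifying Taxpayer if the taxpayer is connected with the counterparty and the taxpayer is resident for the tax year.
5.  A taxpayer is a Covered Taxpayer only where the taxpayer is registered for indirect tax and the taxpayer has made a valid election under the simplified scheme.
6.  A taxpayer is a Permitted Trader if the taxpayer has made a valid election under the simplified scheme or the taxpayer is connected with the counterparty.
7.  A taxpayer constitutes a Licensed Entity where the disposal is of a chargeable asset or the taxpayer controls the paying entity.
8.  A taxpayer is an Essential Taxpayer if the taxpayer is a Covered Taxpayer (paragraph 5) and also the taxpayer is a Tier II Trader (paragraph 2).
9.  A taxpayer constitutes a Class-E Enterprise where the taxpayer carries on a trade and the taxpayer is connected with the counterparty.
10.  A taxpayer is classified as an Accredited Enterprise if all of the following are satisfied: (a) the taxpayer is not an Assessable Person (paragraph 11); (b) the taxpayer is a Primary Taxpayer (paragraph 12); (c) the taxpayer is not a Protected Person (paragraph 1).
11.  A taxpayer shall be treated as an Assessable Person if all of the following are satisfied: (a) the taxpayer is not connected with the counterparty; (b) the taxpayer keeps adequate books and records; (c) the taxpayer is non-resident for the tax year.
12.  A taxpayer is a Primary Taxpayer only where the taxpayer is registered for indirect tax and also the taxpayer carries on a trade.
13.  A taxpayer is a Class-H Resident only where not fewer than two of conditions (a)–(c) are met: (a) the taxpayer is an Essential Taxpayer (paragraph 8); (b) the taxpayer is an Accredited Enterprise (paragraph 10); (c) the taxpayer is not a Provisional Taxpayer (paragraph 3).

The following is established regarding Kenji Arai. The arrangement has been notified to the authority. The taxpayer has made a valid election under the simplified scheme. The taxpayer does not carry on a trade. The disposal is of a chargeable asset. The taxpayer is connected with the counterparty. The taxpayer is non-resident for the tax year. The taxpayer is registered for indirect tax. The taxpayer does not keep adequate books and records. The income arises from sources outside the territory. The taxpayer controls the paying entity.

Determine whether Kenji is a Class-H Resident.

paragraph 5 — Covered Taxpayer: [the taxpayer is registered for indirect tax? yes] AND [the taxpayer has made a valid election under the simplified scheme? yes] → satisfied.
paragraph 2 — Tier II Trader: the taxpayer controls the paying entity? yes; the arrangement has been notified to the authority? yes; the disposal is of a chargeable asset? yes — 3 of 3 hold (need ≥2) → satisfied.
paragraph 8 — Essential Taxpayer: [Covered Taxpayer (paragraph 5)? yes] AND [Tier II Trader (paragraph 2)? yes] → satisfied.
paragraph 11 — Assessable Person: [the taxpayer is not connected with the counterparty? no] AND [the taxpayer keeps adequate books and records? no] AND [the taxpayer is non-resident for the tax year? yes] → not satisfied.
paragraph 12 — Primary Taxpayer: [the taxpayer is registered for indirect tax? yes] AND [the taxpayer carries on a trade? no] → not satisfied.
paragraph 1 — Protected Person: [the income arises from sources outside the territory? yes] AND [the taxpayer is non-resident for the tax year? yes] → satisfied.
paragraph 10 — Accredited Enterprise: [not an Assessable Person (paragraph 11)? yes] AND [Primary Taxpayer (paragraph 12)? no] AND [not a Protected Person (paragraph 1)? no] → not satisfied.
paragraph 4 — Qualifying Taxpayer: [the taxpayer is connected with the counterparty? yes] AND [the taxpayer is resident for the tax year? no] → not satisfied.
paragraph 3 — Provisional Taxpayer: [Qualifying Taxpayer (paragraph 4)? no] AND [the taxpayer does not keep adequate books and records? yes] → not satisfied.
paragraph 13 — Class-H Resident: Essential Taxpayer (paragraph 8)? yes; Accredited Enterprise (paragraph 10)? no; not a Provisional Taxpayer (paragraph 3)? yes — 2 of 3 hold (need ≥2) → satisfied.

Yes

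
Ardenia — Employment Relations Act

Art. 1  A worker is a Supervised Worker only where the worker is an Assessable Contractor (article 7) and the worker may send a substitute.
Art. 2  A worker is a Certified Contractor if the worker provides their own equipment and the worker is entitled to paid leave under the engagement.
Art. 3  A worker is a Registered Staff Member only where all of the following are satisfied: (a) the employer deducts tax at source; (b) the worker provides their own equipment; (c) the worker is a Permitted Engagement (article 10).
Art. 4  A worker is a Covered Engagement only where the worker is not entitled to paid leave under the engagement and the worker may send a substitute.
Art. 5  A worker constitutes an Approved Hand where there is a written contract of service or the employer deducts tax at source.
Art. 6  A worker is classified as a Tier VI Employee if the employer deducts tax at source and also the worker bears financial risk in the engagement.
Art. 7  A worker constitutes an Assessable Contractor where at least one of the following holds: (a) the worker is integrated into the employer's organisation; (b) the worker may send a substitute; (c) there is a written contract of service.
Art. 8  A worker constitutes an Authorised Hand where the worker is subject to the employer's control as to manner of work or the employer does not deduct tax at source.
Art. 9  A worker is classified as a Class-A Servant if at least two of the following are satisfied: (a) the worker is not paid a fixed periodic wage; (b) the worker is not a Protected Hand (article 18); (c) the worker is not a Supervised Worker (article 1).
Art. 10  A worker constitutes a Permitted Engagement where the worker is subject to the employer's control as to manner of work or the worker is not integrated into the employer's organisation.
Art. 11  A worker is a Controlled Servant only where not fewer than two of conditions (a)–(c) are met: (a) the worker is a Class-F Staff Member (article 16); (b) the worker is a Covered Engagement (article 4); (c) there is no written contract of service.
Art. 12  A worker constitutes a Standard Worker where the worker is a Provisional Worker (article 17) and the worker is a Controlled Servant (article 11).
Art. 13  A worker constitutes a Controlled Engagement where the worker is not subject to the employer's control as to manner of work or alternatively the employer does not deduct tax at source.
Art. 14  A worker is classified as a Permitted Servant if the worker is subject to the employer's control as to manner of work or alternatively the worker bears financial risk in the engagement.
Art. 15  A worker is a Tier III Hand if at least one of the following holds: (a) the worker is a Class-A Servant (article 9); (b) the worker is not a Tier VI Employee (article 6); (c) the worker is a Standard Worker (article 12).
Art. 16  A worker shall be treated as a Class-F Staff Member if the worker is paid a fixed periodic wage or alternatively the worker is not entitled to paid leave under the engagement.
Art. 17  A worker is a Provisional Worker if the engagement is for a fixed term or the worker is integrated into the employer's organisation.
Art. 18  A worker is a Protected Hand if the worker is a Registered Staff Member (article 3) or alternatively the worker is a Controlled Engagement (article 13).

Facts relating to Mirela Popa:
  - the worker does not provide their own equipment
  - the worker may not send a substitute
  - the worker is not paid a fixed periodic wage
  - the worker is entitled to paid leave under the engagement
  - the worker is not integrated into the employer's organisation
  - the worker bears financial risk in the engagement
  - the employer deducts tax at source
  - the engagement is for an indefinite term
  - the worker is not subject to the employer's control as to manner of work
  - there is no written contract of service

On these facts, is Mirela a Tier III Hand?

article 10 — Permitted Engagement: [the worker is subject to the employer's control as to manner of work? no] OR [the worker is not integrated into the employer's organisation? yes] → satisfied.
article 3 — Registered Staff Member: [the employer deducts tax at source? yes] AND [the worker provides their own equipment? no] AND [Permitted Engagement (article 10)? yes] → not satisfied.
article 13 — Controlled Engagement: [the worker is not subject to the employer's control as to manner of work? yes] OR [the employer does not deduct tax at source? no] → satisfied.
article 18 — Protected Hand: [Registered Staff Member (article 3)? no] OR [Controlled Engagement (article 13)? yes] → satisfied.
article 7 — Assessable Contractor: [the worker is integrated into the employer's organisation? no] OR [the worker may send a substitute? no] OR [there is a written contract of service? no] → not satisfied.
article 1 — Supervised Worker: [Assessable Contractor (article 7)? no] AND [the worker may send a substitute? no] → not satisfied.
article 9 — Class-A Servant: the worker is not paid a fixed periodic wage? yes; not a Protected Hand (article 18)? no; not a Supervised Worker (article 1)? yes — 2 of 3 hold (need ≥2) → satisfied.
article 6 — Tier VI Employee: [the employer deducts tax at source? yes] AND [the worker bears financial risk in the engagement? yes] → satisfied.
article 17 — Provisional Worker: [the engagement is for a fixed term? no] OR [the worker is integrated into the employer's organisation? no] → not satisfied.
article 16 — Class-F Staff Member: [the worker is paid a fixed periodic wage? no] OR [the worker is not entitled to paid leave under the engagement? no] → not satisfied.
article 4 — Covered Engagement: [the worker is not entitled to paid leave under the engagement? no] AND [the worker may send a substitute? no] → not satisfied.
article 11 — Controlled Servant: Class-F Staff Member (article 16)? no; Covered Engagement (article 4)? no; there is no written contract of service? yes — 1 of 3 hold (need ≥2) → not satisfied.
article 12 — Standard Worker: [Provisional Worker (article 17)? no] AND [Controlled Servant (article 11)? no] → not satisfied.
article 15 — Tier III Hand: [Class-A Servant (article 9)? yes] OR [not a Tier VI Employee (article 6)? no] OR [Standard Worker (article 12)? no] → satisfied.

Yes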